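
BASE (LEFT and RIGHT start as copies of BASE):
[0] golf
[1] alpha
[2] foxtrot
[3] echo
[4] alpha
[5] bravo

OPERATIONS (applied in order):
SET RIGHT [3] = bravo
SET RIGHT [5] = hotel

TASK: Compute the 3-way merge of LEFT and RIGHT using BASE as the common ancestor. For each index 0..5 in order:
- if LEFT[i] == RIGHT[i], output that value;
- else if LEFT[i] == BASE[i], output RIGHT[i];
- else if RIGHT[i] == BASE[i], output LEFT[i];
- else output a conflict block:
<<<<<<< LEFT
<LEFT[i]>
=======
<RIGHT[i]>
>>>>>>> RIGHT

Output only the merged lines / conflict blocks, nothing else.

Answer: golf
alpha
foxtrot
bravo
alpha
hotel

Derivation:
Final LEFT:  [golf, alpha, foxtrot, echo, alpha, bravo]
Final RIGHT: [golf, alpha, foxtrot, bravo, alpha, hotel]
i=0: L=golf R=golf -> agree -> golf
i=1: L=alpha R=alpha -> agree -> alpha
i=2: L=foxtrot R=foxtrot -> agree -> foxtrot
i=3: L=echo=BASE, R=bravo -> take RIGHT -> bravo
i=4: L=alpha R=alpha -> agree -> alpha
i=5: L=bravo=BASE, R=hotel -> take RIGHT -> hotel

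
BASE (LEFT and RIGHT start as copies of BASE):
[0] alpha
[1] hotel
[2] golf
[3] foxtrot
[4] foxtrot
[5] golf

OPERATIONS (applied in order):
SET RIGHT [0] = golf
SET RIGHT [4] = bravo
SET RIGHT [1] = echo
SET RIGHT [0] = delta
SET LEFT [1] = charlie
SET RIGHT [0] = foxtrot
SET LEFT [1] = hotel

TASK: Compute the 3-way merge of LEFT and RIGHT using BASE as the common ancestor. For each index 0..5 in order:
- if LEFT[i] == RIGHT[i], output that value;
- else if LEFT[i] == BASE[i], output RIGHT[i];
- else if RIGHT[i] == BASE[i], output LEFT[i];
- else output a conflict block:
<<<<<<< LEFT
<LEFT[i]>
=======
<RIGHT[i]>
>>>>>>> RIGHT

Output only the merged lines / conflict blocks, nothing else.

Final LEFT:  [alpha, hotel, golf, foxtrot, foxtrot, golf]
Final RIGHT: [foxtrot, echo, golf, foxtrot, bravo, golf]
i=0: L=alpha=BASE, R=foxtrot -> take RIGHT -> foxtrot
i=1: L=hotel=BASE, R=echo -> take RIGHT -> echo
i=2: L=golf R=golf -> agree -> golf
i=3: L=foxtrot R=foxtrot -> agree -> foxtrot
i=4: L=foxtrot=BASE, R=bravo -> take RIGHT -> bravo
i=5: L=golf R=golf -> agree -> golf

Answer: foxtrot
echo
golf
foxtrot
bravo
golf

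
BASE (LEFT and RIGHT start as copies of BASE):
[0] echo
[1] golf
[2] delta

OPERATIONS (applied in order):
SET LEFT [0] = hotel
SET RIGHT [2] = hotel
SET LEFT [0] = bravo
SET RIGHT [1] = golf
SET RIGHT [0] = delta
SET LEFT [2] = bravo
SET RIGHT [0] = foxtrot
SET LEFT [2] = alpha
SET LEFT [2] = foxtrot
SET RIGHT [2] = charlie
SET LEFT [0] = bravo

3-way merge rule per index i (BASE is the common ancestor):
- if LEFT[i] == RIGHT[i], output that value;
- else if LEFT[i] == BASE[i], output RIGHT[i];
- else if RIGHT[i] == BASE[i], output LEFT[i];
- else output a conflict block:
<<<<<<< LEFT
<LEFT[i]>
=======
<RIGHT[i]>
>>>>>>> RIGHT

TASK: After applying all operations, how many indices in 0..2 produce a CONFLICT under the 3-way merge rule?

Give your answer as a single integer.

Answer: 2

Derivation:
Final LEFT:  [bravo, golf, foxtrot]
Final RIGHT: [foxtrot, golf, charlie]
i=0: BASE=echo L=bravo R=foxtrot all differ -> CONFLICT
i=1: L=golf R=golf -> agree -> golf
i=2: BASE=delta L=foxtrot R=charlie all differ -> CONFLICT
Conflict count: 2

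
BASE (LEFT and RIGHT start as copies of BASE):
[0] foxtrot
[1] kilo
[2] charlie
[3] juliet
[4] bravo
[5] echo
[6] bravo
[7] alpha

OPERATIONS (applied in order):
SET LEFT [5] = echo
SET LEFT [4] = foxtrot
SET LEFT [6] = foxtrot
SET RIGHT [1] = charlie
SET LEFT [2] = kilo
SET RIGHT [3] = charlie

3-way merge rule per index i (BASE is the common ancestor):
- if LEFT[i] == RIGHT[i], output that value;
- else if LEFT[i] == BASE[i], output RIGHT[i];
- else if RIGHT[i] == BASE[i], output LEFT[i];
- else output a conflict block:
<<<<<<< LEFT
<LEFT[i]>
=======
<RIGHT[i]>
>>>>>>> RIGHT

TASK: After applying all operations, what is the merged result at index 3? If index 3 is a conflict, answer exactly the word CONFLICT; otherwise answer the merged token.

Final LEFT:  [foxtrot, kilo, kilo, juliet, foxtrot, echo, foxtrot, alpha]
Final RIGHT: [foxtrot, charlie, charlie, charlie, bravo, echo, bravo, alpha]
i=0: L=foxtrot R=foxtrot -> agree -> foxtrot
i=1: L=kilo=BASE, R=charlie -> take RIGHT -> charlie
i=2: L=kilo, R=charlie=BASE -> take LEFT -> kilo
i=3: L=juliet=BASE, R=charlie -> take RIGHT -> charlie
i=4: L=foxtrot, R=bravo=BASE -> take LEFT -> foxtrot
i=5: L=echo R=echo -> agree -> echo
i=6: L=foxtrot, R=bravo=BASE -> take LEFT -> foxtrot
i=7: L=alpha R=alpha -> agree -> alpha
Index 3 -> charlie

Answer: charlie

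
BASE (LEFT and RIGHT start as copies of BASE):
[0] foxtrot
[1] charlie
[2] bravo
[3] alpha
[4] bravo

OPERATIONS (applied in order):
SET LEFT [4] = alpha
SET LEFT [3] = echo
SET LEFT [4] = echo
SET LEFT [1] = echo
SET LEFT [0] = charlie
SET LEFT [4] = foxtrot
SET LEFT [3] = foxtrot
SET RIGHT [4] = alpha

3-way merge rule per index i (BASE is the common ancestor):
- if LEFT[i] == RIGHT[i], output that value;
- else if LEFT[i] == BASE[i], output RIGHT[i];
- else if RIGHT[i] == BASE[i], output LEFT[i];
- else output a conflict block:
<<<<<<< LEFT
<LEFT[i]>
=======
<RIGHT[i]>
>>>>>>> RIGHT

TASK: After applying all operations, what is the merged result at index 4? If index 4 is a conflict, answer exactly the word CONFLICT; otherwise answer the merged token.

Final LEFT:  [charlie, echo, bravo, foxtrot, foxtrot]
Final RIGHT: [foxtrot, charlie, bravo, alpha, alpha]
i=0: L=charlie, R=foxtrot=BASE -> take LEFT -> charlie
i=1: L=echo, R=charlie=BASE -> take LEFT -> echo
i=2: L=bravo R=bravo -> agree -> bravo
i=3: L=foxtrot, R=alpha=BASE -> take LEFT -> foxtrot
i=4: BASE=bravo L=foxtrot R=alpha all differ -> CONFLICT
Index 4 -> CONFLICT

Answer: CONFLICT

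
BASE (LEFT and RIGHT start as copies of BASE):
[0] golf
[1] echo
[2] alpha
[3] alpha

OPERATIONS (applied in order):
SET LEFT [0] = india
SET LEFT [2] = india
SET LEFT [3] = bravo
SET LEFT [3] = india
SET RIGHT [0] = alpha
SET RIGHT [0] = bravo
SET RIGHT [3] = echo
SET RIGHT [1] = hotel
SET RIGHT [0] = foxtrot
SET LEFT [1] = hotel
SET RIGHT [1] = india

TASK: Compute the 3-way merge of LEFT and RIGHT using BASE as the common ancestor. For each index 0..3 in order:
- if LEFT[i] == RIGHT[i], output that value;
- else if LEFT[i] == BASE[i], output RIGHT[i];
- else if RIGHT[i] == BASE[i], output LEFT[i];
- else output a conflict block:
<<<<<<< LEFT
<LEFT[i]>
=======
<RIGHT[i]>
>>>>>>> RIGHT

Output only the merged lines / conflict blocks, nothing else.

Answer: <<<<<<< LEFT
india
=======
foxtrot
>>>>>>> RIGHT
<<<<<<< LEFT
hotel
=======
india
>>>>>>> RIGHT
india
<<<<<<< LEFT
india
=======
echo
>>>>>>> RIGHT

Derivation:
Final LEFT:  [india, hotel, india, india]
Final RIGHT: [foxtrot, india, alpha, echo]
i=0: BASE=golf L=india R=foxtrot all differ -> CONFLICT
i=1: BASE=echo L=hotel R=india all differ -> CONFLICT
i=2: L=india, R=alpha=BASE -> take LEFT -> india
i=3: BASE=alpha L=india R=echo all differ -> CONFLICT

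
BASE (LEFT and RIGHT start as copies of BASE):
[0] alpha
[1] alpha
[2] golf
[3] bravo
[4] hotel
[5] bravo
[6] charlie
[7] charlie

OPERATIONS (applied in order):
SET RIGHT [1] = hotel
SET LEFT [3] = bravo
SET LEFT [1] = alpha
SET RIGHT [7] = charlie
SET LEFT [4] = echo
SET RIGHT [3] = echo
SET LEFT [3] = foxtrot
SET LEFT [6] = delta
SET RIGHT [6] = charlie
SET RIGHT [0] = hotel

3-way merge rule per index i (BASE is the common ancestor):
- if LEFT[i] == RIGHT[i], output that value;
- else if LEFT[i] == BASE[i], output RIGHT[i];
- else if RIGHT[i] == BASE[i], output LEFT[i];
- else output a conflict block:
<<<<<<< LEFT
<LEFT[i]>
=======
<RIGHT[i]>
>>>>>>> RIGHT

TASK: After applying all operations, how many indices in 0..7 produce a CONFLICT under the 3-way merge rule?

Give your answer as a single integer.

Final LEFT:  [alpha, alpha, golf, foxtrot, echo, bravo, delta, charlie]
Final RIGHT: [hotel, hotel, golf, echo, hotel, bravo, charlie, charlie]
i=0: L=alpha=BASE, R=hotel -> take RIGHT -> hotel
i=1: L=alpha=BASE, R=hotel -> take RIGHT -> hotel
i=2: L=golf R=golf -> agree -> golf
i=3: BASE=bravo L=foxtrot R=echo all differ -> CONFLICT
i=4: L=echo, R=hotel=BASE -> take LEFT -> echo
i=5: L=bravo R=bravo -> agree -> bravo
i=6: L=delta, R=charlie=BASE -> take LEFT -> delta
i=7: L=charlie R=charlie -> agree -> charlie
Conflict count: 1

Answer: 1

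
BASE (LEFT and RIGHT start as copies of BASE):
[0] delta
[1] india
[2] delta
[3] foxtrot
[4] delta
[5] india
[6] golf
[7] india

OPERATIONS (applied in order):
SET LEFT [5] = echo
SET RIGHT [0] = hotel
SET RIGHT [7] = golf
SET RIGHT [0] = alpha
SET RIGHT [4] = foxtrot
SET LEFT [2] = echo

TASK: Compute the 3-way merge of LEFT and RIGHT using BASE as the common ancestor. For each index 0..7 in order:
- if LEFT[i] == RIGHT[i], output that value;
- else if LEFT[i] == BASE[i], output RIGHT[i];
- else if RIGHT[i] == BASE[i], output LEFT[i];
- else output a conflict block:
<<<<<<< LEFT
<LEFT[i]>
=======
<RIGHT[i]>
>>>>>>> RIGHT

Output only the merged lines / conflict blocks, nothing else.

Answer: alpha
india
echo
foxtrot
foxtrot
echo
golf
golf

Derivation:
Final LEFT:  [delta, india, echo, foxtrot, delta, echo, golf, india]
Final RIGHT: [alpha, india, delta, foxtrot, foxtrot, india, golf, golf]
i=0: L=delta=BASE, R=alpha -> take RIGHT -> alpha
i=1: L=india R=india -> agree -> india
i=2: L=echo, R=delta=BASE -> take LEFT -> echo
i=3: L=foxtrot R=foxtrot -> agree -> foxtrot
i=4: L=delta=BASE, R=foxtrot -> take RIGHT -> foxtrot
i=5: L=echo, R=india=BASE -> take LEFT -> echo
i=6: L=golf R=golf -> agree -> golf
i=7: L=india=BASE, R=golf -> take RIGHT -> golf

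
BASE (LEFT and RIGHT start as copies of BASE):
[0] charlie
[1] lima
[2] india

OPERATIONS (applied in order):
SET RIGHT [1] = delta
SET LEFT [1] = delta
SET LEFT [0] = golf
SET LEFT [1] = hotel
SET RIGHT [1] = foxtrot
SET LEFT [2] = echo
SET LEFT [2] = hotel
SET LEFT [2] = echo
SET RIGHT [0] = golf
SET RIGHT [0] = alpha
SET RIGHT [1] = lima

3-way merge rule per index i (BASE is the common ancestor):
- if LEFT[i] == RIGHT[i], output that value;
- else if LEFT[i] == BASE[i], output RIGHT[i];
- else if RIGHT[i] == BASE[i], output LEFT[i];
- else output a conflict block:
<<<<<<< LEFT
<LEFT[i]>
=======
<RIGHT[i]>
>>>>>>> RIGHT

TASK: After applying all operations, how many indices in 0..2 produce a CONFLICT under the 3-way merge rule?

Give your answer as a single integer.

Answer: 1

Derivation:
Final LEFT:  [golf, hotel, echo]
Final RIGHT: [alpha, lima, india]
i=0: BASE=charlie L=golf R=alpha all differ -> CONFLICT
i=1: L=hotel, R=lima=BASE -> take LEFT -> hotel
i=2: L=echo, R=india=BASE -> take LEFT -> echo
Conflict count: 1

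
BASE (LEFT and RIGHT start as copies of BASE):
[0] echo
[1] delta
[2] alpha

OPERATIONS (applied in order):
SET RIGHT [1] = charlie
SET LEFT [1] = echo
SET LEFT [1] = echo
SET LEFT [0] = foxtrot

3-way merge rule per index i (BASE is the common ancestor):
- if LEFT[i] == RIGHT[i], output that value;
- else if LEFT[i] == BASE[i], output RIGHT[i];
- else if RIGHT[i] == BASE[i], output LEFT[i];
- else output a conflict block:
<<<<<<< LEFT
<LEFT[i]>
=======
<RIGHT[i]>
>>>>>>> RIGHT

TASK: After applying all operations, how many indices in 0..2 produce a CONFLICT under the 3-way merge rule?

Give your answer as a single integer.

Answer: 1

Derivation:
Final LEFT:  [foxtrot, echo, alpha]
Final RIGHT: [echo, charlie, alpha]
i=0: L=foxtrot, R=echo=BASE -> take LEFT -> foxtrot
i=1: BASE=delta L=echo R=charlie all differ -> CONFLICT
i=2: L=alpha R=alpha -> agree -> alpha
Conflict count: 1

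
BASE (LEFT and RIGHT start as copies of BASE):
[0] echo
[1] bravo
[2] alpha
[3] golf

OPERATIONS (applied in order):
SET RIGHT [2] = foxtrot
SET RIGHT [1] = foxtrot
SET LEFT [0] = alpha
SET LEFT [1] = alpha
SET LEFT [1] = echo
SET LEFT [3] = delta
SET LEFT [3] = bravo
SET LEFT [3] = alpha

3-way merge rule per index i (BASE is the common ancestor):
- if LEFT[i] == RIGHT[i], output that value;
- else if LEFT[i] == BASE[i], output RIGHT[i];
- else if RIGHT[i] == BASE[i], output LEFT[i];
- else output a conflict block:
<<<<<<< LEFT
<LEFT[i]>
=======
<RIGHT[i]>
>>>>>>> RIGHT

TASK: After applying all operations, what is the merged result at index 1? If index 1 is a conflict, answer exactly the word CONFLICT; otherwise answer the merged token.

Final LEFT:  [alpha, echo, alpha, alpha]
Final RIGHT: [echo, foxtrot, foxtrot, golf]
i=0: L=alpha, R=echo=BASE -> take LEFT -> alpha
i=1: BASE=bravo L=echo R=foxtrot all differ -> CONFLICT
i=2: L=alpha=BASE, R=foxtrot -> take RIGHT -> foxtrot
i=3: L=alpha, R=golf=BASE -> take LEFT -> alpha
Index 1 -> CONFLICT

Answer: CONFLICT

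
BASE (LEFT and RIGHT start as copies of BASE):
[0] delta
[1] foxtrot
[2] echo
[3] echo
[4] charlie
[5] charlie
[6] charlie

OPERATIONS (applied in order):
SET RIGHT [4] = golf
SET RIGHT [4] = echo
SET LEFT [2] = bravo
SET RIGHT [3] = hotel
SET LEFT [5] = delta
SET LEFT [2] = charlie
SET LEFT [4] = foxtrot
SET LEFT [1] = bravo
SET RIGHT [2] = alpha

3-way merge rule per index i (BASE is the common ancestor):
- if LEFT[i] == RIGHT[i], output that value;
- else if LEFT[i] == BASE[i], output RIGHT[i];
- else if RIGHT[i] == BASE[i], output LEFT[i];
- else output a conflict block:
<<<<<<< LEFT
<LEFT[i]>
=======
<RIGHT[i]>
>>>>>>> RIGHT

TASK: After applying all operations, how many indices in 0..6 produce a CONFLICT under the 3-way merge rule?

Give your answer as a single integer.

Final LEFT:  [delta, bravo, charlie, echo, foxtrot, delta, charlie]
Final RIGHT: [delta, foxtrot, alpha, hotel, echo, charlie, charlie]
i=0: L=delta R=delta -> agree -> delta
i=1: L=bravo, R=foxtrot=BASE -> take LEFT -> bravo
i=2: BASE=echo L=charlie R=alpha all differ -> CONFLICT
i=3: L=echo=BASE, R=hotel -> take RIGHT -> hotel
i=4: BASE=charlie L=foxtrot R=echo all differ -> CONFLICT
i=5: L=delta, R=charlie=BASE -> take LEFT -> delta
i=6: L=charlie R=charlie -> agree -> charlie
Conflict count: 2

Answer: 2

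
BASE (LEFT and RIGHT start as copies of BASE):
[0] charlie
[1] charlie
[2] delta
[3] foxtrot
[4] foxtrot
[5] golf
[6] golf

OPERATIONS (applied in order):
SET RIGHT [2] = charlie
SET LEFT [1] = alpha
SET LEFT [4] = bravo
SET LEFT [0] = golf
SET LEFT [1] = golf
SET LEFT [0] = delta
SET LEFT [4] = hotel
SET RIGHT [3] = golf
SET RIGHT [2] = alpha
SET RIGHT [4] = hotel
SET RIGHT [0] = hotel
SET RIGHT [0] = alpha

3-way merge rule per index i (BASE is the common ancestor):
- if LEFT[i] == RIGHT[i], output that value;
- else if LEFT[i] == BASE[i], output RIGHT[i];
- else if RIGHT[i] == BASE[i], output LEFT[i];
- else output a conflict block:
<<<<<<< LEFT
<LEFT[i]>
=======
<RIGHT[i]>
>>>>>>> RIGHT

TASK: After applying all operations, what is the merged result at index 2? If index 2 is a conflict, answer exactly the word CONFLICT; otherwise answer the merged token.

Answer: alpha

Derivation:
Final LEFT:  [delta, golf, delta, foxtrot, hotel, golf, golf]
Final RIGHT: [alpha, charlie, alpha, golf, hotel, golf, golf]
i=0: BASE=charlie L=delta R=alpha all differ -> CONFLICT
i=1: L=golf, R=charlie=BASE -> take LEFT -> golf
i=2: L=delta=BASE, R=alpha -> take RIGHT -> alpha
i=3: L=foxtrot=BASE, R=golf -> take RIGHT -> golf
i=4: L=hotel R=hotel -> agree -> hotel
i=5: L=golf R=golf -> agree -> golf
i=6: L=golf R=golf -> agree -> golf
Index 2 -> alpha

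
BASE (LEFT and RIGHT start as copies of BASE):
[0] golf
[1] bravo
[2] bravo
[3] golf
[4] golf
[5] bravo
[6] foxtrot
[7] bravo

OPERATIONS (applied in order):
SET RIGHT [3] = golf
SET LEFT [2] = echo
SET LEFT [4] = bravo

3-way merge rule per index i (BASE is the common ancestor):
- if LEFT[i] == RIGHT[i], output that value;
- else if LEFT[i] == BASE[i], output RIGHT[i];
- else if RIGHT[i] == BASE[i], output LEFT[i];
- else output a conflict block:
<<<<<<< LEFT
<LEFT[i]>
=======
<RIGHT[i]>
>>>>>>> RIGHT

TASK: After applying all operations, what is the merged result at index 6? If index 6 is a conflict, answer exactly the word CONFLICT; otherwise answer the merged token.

Answer: foxtrot

Derivation:
Final LEFT:  [golf, bravo, echo, golf, bravo, bravo, foxtrot, bravo]
Final RIGHT: [golf, bravo, bravo, golf, golf, bravo, foxtrot, bravo]
i=0: L=golf R=golf -> agree -> golf
i=1: L=bravo R=bravo -> agree -> bravo
i=2: L=echo, R=bravo=BASE -> take LEFT -> echo
i=3: L=golf R=golf -> agree -> golf
i=4: L=bravo, R=golf=BASE -> take LEFT -> bravo
i=5: L=bravo R=bravo -> agree -> bravo
i=6: L=foxtrot R=foxtrot -> agree -> foxtrot
i=7: L=bravo R=bravo -> agree -> bravo
Index 6 -> foxtrot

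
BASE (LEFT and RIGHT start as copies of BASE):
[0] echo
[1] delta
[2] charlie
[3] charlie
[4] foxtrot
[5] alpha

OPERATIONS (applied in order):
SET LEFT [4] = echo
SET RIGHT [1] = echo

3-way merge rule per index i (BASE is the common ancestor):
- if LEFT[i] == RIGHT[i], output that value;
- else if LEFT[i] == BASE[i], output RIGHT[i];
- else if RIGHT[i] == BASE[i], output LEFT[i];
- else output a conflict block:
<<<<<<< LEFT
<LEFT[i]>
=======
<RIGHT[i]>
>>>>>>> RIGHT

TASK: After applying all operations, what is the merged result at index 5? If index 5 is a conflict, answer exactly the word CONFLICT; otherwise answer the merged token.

Answer: alpha

Derivation:
Final LEFT:  [echo, delta, charlie, charlie, echo, alpha]
Final RIGHT: [echo, echo, charlie, charlie, foxtrot, alpha]
i=0: L=echo R=echo -> agree -> echo
i=1: L=delta=BASE, R=echo -> take RIGHT -> echo
i=2: L=charlie R=charlie -> agree -> charlie
i=3: L=charlie R=charlie -> agree -> charlie
i=4: L=echo, R=foxtrot=BASE -> take LEFT -> echo
i=5: L=alpha R=alpha -> agree -> alpha
Index 5 -> alpha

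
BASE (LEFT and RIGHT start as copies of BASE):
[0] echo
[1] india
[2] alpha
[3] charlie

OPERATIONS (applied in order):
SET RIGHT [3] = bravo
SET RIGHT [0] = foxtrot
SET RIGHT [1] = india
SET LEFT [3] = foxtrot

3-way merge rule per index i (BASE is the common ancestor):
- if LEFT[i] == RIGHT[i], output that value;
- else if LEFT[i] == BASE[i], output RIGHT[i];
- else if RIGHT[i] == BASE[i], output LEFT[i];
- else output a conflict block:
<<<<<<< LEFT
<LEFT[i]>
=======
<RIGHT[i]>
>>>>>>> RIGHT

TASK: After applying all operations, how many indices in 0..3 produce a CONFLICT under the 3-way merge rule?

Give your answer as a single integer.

Final LEFT:  [echo, india, alpha, foxtrot]
Final RIGHT: [foxtrot, india, alpha, bravo]
i=0: L=echo=BASE, R=foxtrot -> take RIGHT -> foxtrot
i=1: L=india R=india -> agree -> india
i=2: L=alpha R=alpha -> agree -> alpha
i=3: BASE=charlie L=foxtrot R=bravo all differ -> CONFLICT
Conflict count: 1

Answer: 1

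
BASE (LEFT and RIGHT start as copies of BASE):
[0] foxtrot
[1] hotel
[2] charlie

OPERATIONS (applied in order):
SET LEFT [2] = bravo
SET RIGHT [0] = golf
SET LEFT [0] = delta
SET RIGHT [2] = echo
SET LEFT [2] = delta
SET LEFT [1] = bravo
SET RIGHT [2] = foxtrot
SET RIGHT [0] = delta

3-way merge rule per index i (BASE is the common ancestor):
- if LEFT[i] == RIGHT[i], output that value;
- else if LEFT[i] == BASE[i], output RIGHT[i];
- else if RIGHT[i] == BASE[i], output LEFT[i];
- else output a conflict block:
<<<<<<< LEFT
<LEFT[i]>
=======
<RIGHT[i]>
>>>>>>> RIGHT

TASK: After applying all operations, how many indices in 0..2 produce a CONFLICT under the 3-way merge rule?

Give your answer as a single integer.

Answer: 1

Derivation:
Final LEFT:  [delta, bravo, delta]
Final RIGHT: [delta, hotel, foxtrot]
i=0: L=delta R=delta -> agree -> delta
i=1: L=bravo, R=hotel=BASE -> take LEFT -> bravo
i=2: BASE=charlie L=delta R=foxtrot all differ -> CONFLICT
Conflict count: 1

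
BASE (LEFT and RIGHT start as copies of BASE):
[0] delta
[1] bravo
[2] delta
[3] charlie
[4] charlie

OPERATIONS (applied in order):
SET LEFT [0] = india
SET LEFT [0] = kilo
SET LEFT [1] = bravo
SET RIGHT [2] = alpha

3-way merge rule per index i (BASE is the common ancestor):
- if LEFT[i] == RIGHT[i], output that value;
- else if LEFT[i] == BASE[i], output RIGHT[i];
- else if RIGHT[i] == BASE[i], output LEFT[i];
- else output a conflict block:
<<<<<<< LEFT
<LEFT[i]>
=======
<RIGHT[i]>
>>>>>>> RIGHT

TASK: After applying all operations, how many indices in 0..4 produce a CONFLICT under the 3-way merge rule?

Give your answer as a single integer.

Answer: 0

Derivation:
Final LEFT:  [kilo, bravo, delta, charlie, charlie]
Final RIGHT: [delta, bravo, alpha, charlie, charlie]
i=0: L=kilo, R=delta=BASE -> take LEFT -> kilo
i=1: L=bravo R=bravo -> agree -> bravo
i=2: L=delta=BASE, R=alpha -> take RIGHT -> alpha
i=3: L=charlie R=charlie -> agree -> charlie
i=4: L=charlie R=charlie -> agree -> charlie
Conflict count: 0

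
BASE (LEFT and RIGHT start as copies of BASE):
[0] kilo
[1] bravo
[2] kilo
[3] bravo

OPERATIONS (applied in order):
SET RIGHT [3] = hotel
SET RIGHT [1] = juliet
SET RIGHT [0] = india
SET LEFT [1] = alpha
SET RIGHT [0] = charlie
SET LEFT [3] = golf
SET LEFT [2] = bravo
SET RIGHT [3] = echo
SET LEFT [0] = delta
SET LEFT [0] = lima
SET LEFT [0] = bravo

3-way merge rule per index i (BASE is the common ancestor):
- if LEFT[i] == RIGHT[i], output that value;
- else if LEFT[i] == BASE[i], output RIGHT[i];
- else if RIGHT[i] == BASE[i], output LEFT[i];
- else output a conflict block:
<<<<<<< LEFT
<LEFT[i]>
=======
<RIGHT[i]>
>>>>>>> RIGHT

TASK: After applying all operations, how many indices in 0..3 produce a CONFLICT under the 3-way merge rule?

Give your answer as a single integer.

Final LEFT:  [bravo, alpha, bravo, golf]
Final RIGHT: [charlie, juliet, kilo, echo]
i=0: BASE=kilo L=bravo R=charlie all differ -> CONFLICT
i=1: BASE=bravo L=alpha R=juliet all differ -> CONFLICT
i=2: L=bravo, R=kilo=BASE -> take LEFT -> bravo
i=3: BASE=bravo L=golf R=echo all differ -> CONFLICT
Conflict count: 3

Answer: 3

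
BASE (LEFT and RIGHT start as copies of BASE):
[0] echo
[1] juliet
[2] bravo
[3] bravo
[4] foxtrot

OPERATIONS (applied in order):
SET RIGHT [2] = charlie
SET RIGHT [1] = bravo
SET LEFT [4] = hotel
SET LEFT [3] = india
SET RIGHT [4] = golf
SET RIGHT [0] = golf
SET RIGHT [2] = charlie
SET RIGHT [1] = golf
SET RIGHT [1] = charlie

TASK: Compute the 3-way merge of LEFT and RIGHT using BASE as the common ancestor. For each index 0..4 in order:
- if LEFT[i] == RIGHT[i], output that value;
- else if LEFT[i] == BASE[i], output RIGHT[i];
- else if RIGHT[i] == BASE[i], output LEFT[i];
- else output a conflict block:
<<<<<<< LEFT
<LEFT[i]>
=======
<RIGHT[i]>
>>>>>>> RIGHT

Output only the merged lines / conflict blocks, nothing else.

Answer: golf
charlie
charlie
india
<<<<<<< LEFT
hotel
=======
golf
>>>>>>> RIGHT

Derivation:
Final LEFT:  [echo, juliet, bravo, india, hotel]
Final RIGHT: [golf, charlie, charlie, bravo, golf]
i=0: L=echo=BASE, R=golf -> take RIGHT -> golf
i=1: L=juliet=BASE, R=charlie -> take RIGHT -> charlie
i=2: L=bravo=BASE, R=charlie -> take RIGHT -> charlie
i=3: L=india, R=bravo=BASE -> take LEFT -> india
i=4: BASE=foxtrot L=hotel R=golf all differ -> CONFLICT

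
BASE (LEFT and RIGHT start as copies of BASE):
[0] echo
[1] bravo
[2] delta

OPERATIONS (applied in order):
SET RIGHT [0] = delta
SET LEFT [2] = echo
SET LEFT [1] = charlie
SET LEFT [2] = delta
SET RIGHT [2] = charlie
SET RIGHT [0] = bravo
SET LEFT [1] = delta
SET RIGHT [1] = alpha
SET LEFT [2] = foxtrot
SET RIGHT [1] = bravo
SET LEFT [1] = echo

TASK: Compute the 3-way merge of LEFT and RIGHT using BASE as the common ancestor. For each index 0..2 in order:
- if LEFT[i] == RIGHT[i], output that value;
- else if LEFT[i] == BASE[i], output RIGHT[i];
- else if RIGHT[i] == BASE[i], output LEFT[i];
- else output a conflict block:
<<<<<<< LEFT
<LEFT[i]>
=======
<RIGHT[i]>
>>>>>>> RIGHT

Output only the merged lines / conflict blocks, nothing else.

Answer: bravo
echo
<<<<<<< LEFT
foxtrot
=======
charlie
>>>>>>> RIGHT

Derivation:
Final LEFT:  [echo, echo, foxtrot]
Final RIGHT: [bravo, bravo, charlie]
i=0: L=echo=BASE, R=bravo -> take RIGHT -> bravo
i=1: L=echo, R=bravo=BASE -> take LEFT -> echo
i=2: BASE=delta L=foxtrot R=charlie all differ -> CONFLICT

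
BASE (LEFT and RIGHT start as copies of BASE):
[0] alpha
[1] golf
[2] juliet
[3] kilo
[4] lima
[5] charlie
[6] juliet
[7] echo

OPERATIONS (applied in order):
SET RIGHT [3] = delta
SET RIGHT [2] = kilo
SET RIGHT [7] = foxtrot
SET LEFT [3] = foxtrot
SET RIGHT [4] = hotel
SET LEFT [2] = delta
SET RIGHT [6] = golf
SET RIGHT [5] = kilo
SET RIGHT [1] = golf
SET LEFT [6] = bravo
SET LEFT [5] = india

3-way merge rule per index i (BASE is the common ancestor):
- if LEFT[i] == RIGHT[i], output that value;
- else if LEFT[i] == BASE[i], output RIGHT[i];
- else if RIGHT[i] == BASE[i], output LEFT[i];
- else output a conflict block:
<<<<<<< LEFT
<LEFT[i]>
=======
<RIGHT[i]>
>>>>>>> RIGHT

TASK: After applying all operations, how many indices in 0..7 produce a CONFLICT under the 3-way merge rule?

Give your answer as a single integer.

Answer: 4

Derivation:
Final LEFT:  [alpha, golf, delta, foxtrot, lima, india, bravo, echo]
Final RIGHT: [alpha, golf, kilo, delta, hotel, kilo, golf, foxtrot]
i=0: L=alpha R=alpha -> agree -> alpha
i=1: L=golf R=golf -> agree -> golf
i=2: BASE=juliet L=delta R=kilo all differ -> CONFLICT
i=3: BASE=kilo L=foxtrot R=delta all differ -> CONFLICT
i=4: L=lima=BASE, R=hotel -> take RIGHT -> hotel
i=5: BASE=charlie L=india R=kilo all differ -> CONFLICT
i=6: BASE=juliet L=bravo R=golf all differ -> CONFLICT
i=7: L=echo=BASE, R=foxtrot -> take RIGHT -> foxtrot
Conflict count: 4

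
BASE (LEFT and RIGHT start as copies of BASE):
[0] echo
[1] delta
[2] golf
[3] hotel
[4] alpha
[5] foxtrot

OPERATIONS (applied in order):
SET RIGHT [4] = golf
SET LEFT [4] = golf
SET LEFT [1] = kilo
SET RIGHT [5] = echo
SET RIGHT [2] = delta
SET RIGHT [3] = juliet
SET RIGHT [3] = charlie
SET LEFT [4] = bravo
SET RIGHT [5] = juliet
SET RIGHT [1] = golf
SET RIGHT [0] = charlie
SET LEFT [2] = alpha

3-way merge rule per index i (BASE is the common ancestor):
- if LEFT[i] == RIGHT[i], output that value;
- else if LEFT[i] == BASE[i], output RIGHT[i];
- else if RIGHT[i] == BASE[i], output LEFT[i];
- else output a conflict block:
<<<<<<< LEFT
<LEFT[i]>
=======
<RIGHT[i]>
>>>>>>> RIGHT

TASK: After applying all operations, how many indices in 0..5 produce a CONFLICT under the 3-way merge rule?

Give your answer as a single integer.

Final LEFT:  [echo, kilo, alpha, hotel, bravo, foxtrot]
Final RIGHT: [charlie, golf, delta, charlie, golf, juliet]
i=0: L=echo=BASE, R=charlie -> take RIGHT -> charlie
i=1: BASE=delta L=kilo R=golf all differ -> CONFLICT
i=2: BASE=golf L=alpha R=delta all differ -> CONFLICT
i=3: L=hotel=BASE, R=charlie -> take RIGHT -> charlie
i=4: BASE=alpha L=bravo R=golf all differ -> CONFLICT
i=5: L=foxtrot=BASE, R=juliet -> take RIGHT -> juliet
Conflict count: 3

Answer: 3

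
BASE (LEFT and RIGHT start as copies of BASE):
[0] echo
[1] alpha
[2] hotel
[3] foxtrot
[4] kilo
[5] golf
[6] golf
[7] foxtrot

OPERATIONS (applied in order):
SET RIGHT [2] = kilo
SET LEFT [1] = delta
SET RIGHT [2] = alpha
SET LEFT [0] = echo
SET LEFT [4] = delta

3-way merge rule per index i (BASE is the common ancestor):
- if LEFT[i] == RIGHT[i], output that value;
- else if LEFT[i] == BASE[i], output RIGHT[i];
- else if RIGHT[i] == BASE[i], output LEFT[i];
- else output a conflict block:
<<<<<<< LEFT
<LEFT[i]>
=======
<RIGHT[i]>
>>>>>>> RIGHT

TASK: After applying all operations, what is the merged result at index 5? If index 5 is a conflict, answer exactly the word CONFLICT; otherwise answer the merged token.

Answer: golf

Derivation:
Final LEFT:  [echo, delta, hotel, foxtrot, delta, golf, golf, foxtrot]
Final RIGHT: [echo, alpha, alpha, foxtrot, kilo, golf, golf, foxtrot]
i=0: L=echo R=echo -> agree -> echo
i=1: L=delta, R=alpha=BASE -> take LEFT -> delta
i=2: L=hotel=BASE, R=alpha -> take RIGHT -> alpha
i=3: L=foxtrot R=foxtrot -> agree -> foxtrot
i=4: L=delta, R=kilo=BASE -> take LEFT -> delta
i=5: L=golf R=golf -> agree -> golf
i=6: L=golf R=golf -> agree -> golf
i=7: L=foxtrot R=foxtrot -> agree -> foxtrot
Index 5 -> golf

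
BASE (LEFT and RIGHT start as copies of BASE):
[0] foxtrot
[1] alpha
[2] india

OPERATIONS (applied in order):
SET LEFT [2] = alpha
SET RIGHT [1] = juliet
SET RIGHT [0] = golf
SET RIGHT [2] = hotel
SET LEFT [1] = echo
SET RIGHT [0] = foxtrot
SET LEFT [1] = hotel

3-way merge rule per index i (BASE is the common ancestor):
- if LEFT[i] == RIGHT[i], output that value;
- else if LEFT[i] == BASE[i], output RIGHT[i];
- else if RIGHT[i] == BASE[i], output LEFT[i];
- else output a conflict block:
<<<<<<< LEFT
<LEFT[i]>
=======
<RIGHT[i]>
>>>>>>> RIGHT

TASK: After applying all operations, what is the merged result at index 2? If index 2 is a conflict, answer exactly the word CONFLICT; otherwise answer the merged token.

Answer: CONFLICT

Derivation:
Final LEFT:  [foxtrot, hotel, alpha]
Final RIGHT: [foxtrot, juliet, hotel]
i=0: L=foxtrot R=foxtrot -> agree -> foxtrot
i=1: BASE=alpha L=hotel R=juliet all differ -> CONFLICT
i=2: BASE=india L=alpha R=hotel all differ -> CONFLICT
Index 2 -> CONFLICT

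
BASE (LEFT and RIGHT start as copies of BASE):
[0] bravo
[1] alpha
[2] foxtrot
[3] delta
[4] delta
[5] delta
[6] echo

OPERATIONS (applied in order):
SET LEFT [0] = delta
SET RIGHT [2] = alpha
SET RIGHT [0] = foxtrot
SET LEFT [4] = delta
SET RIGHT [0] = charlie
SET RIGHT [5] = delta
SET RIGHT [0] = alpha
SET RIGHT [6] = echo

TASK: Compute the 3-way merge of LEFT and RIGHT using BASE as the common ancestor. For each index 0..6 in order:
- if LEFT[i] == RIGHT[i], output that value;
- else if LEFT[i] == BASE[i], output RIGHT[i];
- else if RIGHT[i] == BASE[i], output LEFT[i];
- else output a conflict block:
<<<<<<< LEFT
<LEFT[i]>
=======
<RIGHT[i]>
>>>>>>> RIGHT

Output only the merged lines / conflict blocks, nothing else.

Answer: <<<<<<< LEFT
delta
=======
alpha
>>>>>>> RIGHT
alpha
alpha
delta
delta
delta
echo

Derivation:
Final LEFT:  [delta, alpha, foxtrot, delta, delta, delta, echo]
Final RIGHT: [alpha, alpha, alpha, delta, delta, delta, echo]
i=0: BASE=bravo L=delta R=alpha all differ -> CONFLICT
i=1: L=alpha R=alpha -> agree -> alpha
i=2: L=foxtrot=BASE, R=alpha -> take RIGHT -> alpha
i=3: L=delta R=delta -> agree -> delta
i=4: L=delta R=delta -> agree -> delta
i=5: L=delta R=delta -> agree -> delta
i=6: L=echo R=echo -> agree -> echo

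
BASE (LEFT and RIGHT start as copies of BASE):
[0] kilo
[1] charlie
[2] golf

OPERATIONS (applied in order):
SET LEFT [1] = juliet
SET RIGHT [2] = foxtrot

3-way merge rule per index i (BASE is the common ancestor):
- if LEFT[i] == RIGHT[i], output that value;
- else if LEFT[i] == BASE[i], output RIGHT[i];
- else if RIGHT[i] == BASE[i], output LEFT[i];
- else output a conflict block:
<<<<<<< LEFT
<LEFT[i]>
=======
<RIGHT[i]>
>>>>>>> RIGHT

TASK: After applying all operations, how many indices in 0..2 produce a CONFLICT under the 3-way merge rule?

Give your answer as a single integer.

Answer: 0

Derivation:
Final LEFT:  [kilo, juliet, golf]
Final RIGHT: [kilo, charlie, foxtrot]
i=0: L=kilo R=kilo -> agree -> kilo
i=1: L=juliet, R=charlie=BASE -> take LEFT -> juliet
i=2: L=golf=BASE, R=foxtrot -> take RIGHT -> foxtrot
Conflict count: 0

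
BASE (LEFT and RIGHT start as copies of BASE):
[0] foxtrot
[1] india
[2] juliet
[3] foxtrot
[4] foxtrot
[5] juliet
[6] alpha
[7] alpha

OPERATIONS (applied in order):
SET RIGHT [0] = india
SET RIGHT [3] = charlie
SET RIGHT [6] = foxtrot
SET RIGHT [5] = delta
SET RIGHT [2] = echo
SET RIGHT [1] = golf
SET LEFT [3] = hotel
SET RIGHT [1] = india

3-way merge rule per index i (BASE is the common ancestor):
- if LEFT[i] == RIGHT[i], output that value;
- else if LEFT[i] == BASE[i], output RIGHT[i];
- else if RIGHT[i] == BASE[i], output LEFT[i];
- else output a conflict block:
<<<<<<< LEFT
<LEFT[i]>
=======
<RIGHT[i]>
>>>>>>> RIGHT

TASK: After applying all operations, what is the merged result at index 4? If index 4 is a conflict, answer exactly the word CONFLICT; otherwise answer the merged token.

Answer: foxtrot

Derivation:
Final LEFT:  [foxtrot, india, juliet, hotel, foxtrot, juliet, alpha, alpha]
Final RIGHT: [india, india, echo, charlie, foxtrot, delta, foxtrot, alpha]
i=0: L=foxtrot=BASE, R=india -> take RIGHT -> india
i=1: L=india R=india -> agree -> india
i=2: L=juliet=BASE, R=echo -> take RIGHT -> echo
i=3: BASE=foxtrot L=hotel R=charlie all differ -> CONFLICT
i=4: L=foxtrot R=foxtrot -> agree -> foxtrot
i=5: L=juliet=BASE, R=delta -> take RIGHT -> delta
i=6: L=alpha=BASE, R=foxtrot -> take RIGHT -> foxtrot
i=7: L=alpha R=alpha -> agree -> alpha
Index 4 -> foxtrot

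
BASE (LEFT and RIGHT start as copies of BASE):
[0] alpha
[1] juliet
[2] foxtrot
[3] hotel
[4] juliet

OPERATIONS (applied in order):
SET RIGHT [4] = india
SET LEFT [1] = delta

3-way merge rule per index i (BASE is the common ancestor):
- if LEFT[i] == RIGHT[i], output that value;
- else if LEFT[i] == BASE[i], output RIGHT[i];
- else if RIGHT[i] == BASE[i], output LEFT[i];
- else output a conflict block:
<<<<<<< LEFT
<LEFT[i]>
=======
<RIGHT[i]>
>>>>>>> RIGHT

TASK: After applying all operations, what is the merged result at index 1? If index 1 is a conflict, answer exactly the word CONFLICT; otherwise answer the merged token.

Answer: delta

Derivation:
Final LEFT:  [alpha, delta, foxtrot, hotel, juliet]
Final RIGHT: [alpha, juliet, foxtrot, hotel, india]
i=0: L=alpha R=alpha -> agree -> alpha
i=1: L=delta, R=juliet=BASE -> take LEFT -> delta
i=2: L=foxtrot R=foxtrot -> agree -> foxtrot
i=3: L=hotel R=hotel -> agree -> hotel
i=4: L=juliet=BASE, R=india -> take RIGHT -> india
Index 1 -> delta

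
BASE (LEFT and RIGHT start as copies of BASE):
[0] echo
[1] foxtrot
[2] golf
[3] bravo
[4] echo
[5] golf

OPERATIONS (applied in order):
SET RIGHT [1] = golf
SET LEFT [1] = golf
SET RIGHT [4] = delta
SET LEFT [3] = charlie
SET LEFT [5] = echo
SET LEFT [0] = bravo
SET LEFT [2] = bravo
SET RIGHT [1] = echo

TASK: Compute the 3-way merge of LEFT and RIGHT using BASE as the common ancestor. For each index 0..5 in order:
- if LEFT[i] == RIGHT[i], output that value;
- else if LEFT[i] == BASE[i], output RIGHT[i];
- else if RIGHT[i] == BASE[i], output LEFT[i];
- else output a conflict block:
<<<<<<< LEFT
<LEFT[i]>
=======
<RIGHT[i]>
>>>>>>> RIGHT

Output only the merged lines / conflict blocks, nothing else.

Answer: bravo
<<<<<<< LEFT
golf
=======
echo
>>>>>>> RIGHT
bravo
charlie
delta
echo

Derivation:
Final LEFT:  [bravo, golf, bravo, charlie, echo, echo]
Final RIGHT: [echo, echo, golf, bravo, delta, golf]
i=0: L=bravo, R=echo=BASE -> take LEFT -> bravo
i=1: BASE=foxtrot L=golf R=echo all differ -> CONFLICT
i=2: L=bravo, R=golf=BASE -> take LEFT -> bravo
i=3: L=charlie, R=bravo=BASE -> take LEFT -> charlie
i=4: L=echo=BASE, R=delta -> take RIGHT -> delta
i=5: L=echo, R=golf=BASE -> take LEFT -> echo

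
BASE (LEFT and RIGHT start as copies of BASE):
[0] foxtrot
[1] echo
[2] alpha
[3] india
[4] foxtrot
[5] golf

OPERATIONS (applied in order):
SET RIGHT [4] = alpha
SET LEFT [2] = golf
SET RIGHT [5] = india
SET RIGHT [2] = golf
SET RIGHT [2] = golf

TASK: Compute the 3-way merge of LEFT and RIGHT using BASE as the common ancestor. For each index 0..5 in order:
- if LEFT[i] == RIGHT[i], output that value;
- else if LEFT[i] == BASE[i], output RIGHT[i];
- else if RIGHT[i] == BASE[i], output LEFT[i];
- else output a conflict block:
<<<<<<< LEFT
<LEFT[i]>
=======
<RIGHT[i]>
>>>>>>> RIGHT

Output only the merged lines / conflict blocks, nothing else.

Final LEFT:  [foxtrot, echo, golf, india, foxtrot, golf]
Final RIGHT: [foxtrot, echo, golf, india, alpha, india]
i=0: L=foxtrot R=foxtrot -> agree -> foxtrot
i=1: L=echo R=echo -> agree -> echo
i=2: L=golf R=golf -> agree -> golf
i=3: L=india R=india -> agree -> india
i=4: L=foxtrot=BASE, R=alpha -> take RIGHT -> alpha
i=5: L=golf=BASE, R=india -> take RIGHT -> india

Answer: foxtrot
echo
golf
india
alpha
india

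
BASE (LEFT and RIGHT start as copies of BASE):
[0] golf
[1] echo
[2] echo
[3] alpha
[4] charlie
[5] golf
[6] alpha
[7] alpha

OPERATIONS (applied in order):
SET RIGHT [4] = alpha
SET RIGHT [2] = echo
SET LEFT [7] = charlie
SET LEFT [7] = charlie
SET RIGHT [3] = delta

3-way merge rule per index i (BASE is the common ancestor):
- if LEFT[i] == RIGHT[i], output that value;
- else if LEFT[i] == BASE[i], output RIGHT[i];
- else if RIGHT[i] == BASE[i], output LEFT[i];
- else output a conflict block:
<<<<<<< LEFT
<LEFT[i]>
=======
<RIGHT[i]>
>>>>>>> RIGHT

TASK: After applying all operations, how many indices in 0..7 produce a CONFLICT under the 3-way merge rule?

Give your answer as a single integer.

Final LEFT:  [golf, echo, echo, alpha, charlie, golf, alpha, charlie]
Final RIGHT: [golf, echo, echo, delta, alpha, golf, alpha, alpha]
i=0: L=golf R=golf -> agree -> golf
i=1: L=echo R=echo -> agree -> echo
i=2: L=echo R=echo -> agree -> echo
i=3: L=alpha=BASE, R=delta -> take RIGHT -> delta
i=4: L=charlie=BASE, R=alpha -> take RIGHT -> alpha
i=5: L=golf R=golf -> agree -> golf
i=6: L=alpha R=alpha -> agree -> alpha
i=7: L=charlie, R=alpha=BASE -> take LEFT -> charlie
Conflict count: 0

Answer: 0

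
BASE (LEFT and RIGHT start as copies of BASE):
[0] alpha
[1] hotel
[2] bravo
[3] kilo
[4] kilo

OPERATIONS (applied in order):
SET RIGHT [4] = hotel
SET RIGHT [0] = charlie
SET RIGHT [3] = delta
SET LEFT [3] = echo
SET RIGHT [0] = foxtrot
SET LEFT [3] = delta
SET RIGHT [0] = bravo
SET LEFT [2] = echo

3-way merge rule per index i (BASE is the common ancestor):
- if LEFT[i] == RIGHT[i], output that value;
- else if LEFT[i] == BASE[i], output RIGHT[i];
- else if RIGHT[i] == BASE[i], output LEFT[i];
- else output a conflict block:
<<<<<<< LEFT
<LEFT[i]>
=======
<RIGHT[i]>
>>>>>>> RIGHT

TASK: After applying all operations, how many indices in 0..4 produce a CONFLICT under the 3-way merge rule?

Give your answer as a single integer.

Answer: 0

Derivation:
Final LEFT:  [alpha, hotel, echo, delta, kilo]
Final RIGHT: [bravo, hotel, bravo, delta, hotel]
i=0: L=alpha=BASE, R=bravo -> take RIGHT -> bravo
i=1: L=hotel R=hotel -> agree -> hotel
i=2: L=echo, R=bravo=BASE -> take LEFT -> echo
i=3: L=delta R=delta -> agree -> delta
i=4: L=kilo=BASE, R=hotel -> take RIGHT -> hotel
Conflict count: 0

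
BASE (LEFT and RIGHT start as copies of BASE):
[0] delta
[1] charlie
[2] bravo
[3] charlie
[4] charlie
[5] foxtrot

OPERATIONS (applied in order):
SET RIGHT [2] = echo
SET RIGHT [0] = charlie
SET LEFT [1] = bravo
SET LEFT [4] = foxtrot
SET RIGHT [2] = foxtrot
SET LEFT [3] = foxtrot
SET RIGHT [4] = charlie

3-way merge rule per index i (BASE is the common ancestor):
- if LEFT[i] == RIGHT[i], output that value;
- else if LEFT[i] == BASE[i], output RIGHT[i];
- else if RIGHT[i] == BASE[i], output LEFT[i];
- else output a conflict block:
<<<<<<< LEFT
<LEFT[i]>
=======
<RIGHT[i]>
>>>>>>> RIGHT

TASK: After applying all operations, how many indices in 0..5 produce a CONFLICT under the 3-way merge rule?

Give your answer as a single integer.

Answer: 0

Derivation:
Final LEFT:  [delta, bravo, bravo, foxtrot, foxtrot, foxtrot]
Final RIGHT: [charlie, charlie, foxtrot, charlie, charlie, foxtrot]
i=0: L=delta=BASE, R=charlie -> take RIGHT -> charlie
i=1: L=bravo, R=charlie=BASE -> take LEFT -> bravo
i=2: L=bravo=BASE, R=foxtrot -> take RIGHT -> foxtrot
i=3: L=foxtrot, R=charlie=BASE -> take LEFT -> foxtrot
i=4: L=foxtrot, R=charlie=BASE -> take LEFT -> foxtrot
i=5: L=foxtrot R=foxtrot -> agree -> foxtrot
Conflict count: 0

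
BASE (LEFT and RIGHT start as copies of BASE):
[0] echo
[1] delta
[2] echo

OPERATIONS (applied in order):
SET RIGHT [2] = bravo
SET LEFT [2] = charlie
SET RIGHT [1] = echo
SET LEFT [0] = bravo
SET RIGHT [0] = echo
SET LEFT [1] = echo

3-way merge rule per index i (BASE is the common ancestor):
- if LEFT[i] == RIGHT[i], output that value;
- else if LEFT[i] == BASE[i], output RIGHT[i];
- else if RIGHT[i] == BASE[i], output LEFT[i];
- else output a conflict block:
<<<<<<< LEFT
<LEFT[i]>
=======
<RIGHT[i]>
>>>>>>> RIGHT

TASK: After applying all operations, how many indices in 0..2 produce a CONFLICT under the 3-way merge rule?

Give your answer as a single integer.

Final LEFT:  [bravo, echo, charlie]
Final RIGHT: [echo, echo, bravo]
i=0: L=bravo, R=echo=BASE -> take LEFT -> bravo
i=1: L=echo R=echo -> agree -> echo
i=2: BASE=echo L=charlie R=bravo all differ -> CONFLICT
Conflict count: 1

Answer: 1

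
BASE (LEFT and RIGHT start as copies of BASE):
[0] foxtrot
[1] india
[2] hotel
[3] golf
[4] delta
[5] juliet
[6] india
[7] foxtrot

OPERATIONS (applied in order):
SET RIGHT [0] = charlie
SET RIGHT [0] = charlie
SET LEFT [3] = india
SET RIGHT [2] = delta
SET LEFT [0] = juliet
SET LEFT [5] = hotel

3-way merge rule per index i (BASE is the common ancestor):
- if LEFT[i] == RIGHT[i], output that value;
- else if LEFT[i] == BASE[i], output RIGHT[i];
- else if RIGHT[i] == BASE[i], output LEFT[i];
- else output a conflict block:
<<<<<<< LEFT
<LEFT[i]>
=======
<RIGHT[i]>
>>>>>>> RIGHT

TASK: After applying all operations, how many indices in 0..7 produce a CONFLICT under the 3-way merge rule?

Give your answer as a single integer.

Final LEFT:  [juliet, india, hotel, india, delta, hotel, india, foxtrot]
Final RIGHT: [charlie, india, delta, golf, delta, juliet, india, foxtrot]
i=0: BASE=foxtrot L=juliet R=charlie all differ -> CONFLICT
i=1: L=india R=india -> agree -> india
i=2: L=hotel=BASE, R=delta -> take RIGHT -> delta
i=3: L=india, R=golf=BASE -> take LEFT -> india
i=4: L=delta R=delta -> agree -> delta
i=5: L=hotel, R=juliet=BASE -> take LEFT -> hotel
i=6: L=india R=india -> agree -> india
i=7: L=foxtrot R=foxtrot -> agree -> foxtrot
Conflict count: 1

Answer: 1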